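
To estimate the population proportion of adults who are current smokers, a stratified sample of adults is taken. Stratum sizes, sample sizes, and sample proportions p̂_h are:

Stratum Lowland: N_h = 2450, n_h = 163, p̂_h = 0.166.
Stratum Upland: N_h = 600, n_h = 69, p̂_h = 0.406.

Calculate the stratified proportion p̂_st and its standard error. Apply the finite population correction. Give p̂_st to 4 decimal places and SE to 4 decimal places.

N = 3050; stratum weights W_h = N_h/N.
p̂_st = Σ W_h p̂_h = (2450·0.166 + 600·0.406)/3050 = 0.21321
V̂(p̂_st) = Σ W_h² (1 − n_h/N_h) p̂_h(1−p̂_h)/(n_h−1):
  stratum Lowland: (2450/3050)²·(1 − 163/2450)·0.166·0.834/162 = 0.000514744
  stratum Upland: (600/3050)²·(1 − 69/600)·0.406·0.594/68 = 0.000121465
V̂(p̂_st) = 0.000636209; SE = √V̂ = 0.0252232

p̂_st ≈ 0.2132, SE ≈ 0.0252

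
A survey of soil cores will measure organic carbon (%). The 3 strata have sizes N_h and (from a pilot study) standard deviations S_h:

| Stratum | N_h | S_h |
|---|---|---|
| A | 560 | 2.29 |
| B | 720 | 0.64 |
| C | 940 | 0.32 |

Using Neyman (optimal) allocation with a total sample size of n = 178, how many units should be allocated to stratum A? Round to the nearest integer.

Neyman allocation: n_h = n · N_h S_h / Σ N_i S_i, with n = 178.
  stratum A: N_h·S_h = 560·2.29 = 1282.40
  stratum B: N_h·S_h = 720·0.64 = 460.80
  stratum C: N_h·S_h = 940·0.32 = 300.80
Σ N_h S_h = 2044.00
n for stratum A = 178·1282.40/2044.00 = 111.677 → 112

112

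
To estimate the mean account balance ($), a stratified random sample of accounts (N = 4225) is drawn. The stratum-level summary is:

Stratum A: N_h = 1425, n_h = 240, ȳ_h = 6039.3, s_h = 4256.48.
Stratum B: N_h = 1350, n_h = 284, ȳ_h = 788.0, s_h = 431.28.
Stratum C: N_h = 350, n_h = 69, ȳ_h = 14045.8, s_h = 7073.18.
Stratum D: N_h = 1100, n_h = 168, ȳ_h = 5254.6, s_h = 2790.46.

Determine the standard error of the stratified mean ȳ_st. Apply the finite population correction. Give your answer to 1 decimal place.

V̂(ȳ_st) = Σ W_h² (1 − n_h/N_h) s_h²/n_h, with W_h = N_h/N and N = 4225:
  stratum A: (1425/4225)²·(1 − 240/1425)·4256.48²/240 = 7141.18
  stratum B: (1350/4225)²·(1 − 284/1350)·431.28²/284 = 52.8005
  stratum C: (350/4225)²·(1 − 69/350)·7073.18²/69 = 3994.86
  stratum D: (1100/4225)²·(1 − 168/1100)·2790.46²/168 = 2661.94
V̂(ȳ_st) = 13850.8
SE(ȳ_st) = √13850.8 = 117.689

SE(ȳ_st) ≈ 117.7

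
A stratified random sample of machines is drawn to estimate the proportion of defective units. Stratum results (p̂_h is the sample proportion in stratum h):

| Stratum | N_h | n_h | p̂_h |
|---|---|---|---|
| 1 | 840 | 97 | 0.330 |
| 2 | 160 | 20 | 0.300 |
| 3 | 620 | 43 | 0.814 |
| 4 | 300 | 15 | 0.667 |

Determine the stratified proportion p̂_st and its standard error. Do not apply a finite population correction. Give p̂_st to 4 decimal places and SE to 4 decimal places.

N = 1920; stratum weights W_h = N_h/N.
p̂_st = Σ W_h p̂_h = (840·0.330 + 160·0.300 + 620·0.814 + 300·0.667)/1920 = 0.53645
V̂(p̂_st) = Σ W_h² p̂_h(1−p̂_h)/(n_h−1):
  stratum 1: (840/1920)²·0.330·0.670/96 = 0.000440833
  stratum 2: (160/1920)²·0.300·0.700/19 = 7.67544e-05
  stratum 3: (620/1920)²·0.814·0.186/42 = 0.000375897
  stratum 4: (300/1920)²·0.667·0.333/14 = 0.000387331
V̂(p̂_st) = 0.00128081; SE = √V̂ = 0.0357885

p̂_st ≈ 0.5364, SE ≈ 0.0358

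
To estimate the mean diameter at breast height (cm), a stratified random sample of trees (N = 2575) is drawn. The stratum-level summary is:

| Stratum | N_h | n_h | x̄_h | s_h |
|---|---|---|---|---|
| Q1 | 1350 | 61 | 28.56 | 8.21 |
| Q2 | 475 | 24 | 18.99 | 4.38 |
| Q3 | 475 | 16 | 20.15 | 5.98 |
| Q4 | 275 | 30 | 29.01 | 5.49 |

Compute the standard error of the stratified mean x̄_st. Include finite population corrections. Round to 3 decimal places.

SE(x̄_st) ≈ 0.632

V̂(x̄_st) = Σ W_h² (1 − n_h/N_h) s_h²/n_h, with W_h = N_h/N and N = 2575:
  stratum Q1: (1350/2575)²·(1 − 61/1350)·8.21²/61 = 0.289994
  stratum Q2: (475/2575)²·(1 − 24/475)·4.38²/24 = 0.0258257
  stratum Q3: (475/2575)²·(1 − 16/475)·5.98²/16 = 0.073491
  stratum Q4: (275/2575)²·(1 − 30/275)·5.49²/30 = 0.0102086
V̂(x̄_st) = 0.399519
SE(x̄_st) = √0.399519 = 0.632075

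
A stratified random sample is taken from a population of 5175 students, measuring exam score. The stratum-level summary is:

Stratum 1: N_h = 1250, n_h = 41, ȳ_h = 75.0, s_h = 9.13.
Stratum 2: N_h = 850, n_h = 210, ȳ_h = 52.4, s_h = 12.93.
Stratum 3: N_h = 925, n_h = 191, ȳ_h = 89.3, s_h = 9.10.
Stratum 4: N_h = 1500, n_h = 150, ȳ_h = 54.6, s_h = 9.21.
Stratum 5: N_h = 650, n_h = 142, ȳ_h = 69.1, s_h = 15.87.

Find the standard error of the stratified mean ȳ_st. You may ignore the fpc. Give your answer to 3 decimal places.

V̂(ȳ_st) = Σ W_h² s_h²/n_h, with W_h = N_h/N and N = 5175:
  stratum 1: (1250/5175)²·9.13²/41 = 0.11862
  stratum 2: (850/5175)²·12.93²/210 = 0.0214781
  stratum 3: (925/5175)²·9.10²/191 = 0.013852
  stratum 4: (1500/5175)²·9.21²/150 = 0.0475105
  stratum 5: (650/5175)²·15.87²/142 = 0.0279815
V̂(ȳ_st) = 0.229442
SE(ȳ_st) = √0.229442 = 0.479001

SE(ȳ_st) ≈ 0.479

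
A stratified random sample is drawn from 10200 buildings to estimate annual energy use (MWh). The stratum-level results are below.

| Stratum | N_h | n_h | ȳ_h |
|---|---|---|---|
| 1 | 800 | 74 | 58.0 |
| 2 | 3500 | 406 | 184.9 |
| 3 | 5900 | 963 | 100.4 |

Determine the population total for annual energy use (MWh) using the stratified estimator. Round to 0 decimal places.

τ̂_st = Σ N_h ȳ_h = 800·58.0 + 3500·184.9 + 5900·100.4 = 1285910

τ̂_st ≈ 1285910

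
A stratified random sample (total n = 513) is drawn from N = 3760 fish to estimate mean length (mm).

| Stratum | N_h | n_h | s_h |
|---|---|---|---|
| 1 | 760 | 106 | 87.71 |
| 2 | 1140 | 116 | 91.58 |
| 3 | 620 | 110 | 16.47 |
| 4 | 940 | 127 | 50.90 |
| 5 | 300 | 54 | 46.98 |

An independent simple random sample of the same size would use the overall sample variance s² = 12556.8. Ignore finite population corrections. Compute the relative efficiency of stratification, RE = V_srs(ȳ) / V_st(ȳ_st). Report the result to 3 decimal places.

V̂(ȳ_st) = Σ W_h² s_h²/n_h, with W_h = N_h/N and N = 3760:
  stratum 1: (760/3760)²·87.71²/106 = 2.96513
  stratum 2: (1140/3760)²·91.58²/116 = 6.64626
  stratum 3: (620/3760)²·16.47²/110 = 0.0670505
  stratum 4: (940/3760)²·50.90²/127 = 1.275
  stratum 5: (300/3760)²·46.98²/54 = 0.260195
V_st = 11.2136
V_srs = s²/n = 12556.8/513 = 24.4772
Relative efficiency = V_srs / V_st = 24.4772/11.2136 = 2.1828

RE ≈ 2.183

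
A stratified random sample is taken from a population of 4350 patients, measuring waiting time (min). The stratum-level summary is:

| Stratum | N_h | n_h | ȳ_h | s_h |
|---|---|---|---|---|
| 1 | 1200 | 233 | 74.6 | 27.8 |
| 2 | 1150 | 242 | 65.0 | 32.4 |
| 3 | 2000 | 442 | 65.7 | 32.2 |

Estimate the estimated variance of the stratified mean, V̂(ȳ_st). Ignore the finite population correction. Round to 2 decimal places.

V̂(ȳ_st) ≈ 1.05

V̂(ȳ_st) = Σ W_h² s_h²/n_h, with W_h = N_h/N and N = 4350:
  stratum 1: (1200/4350)²·27.8²/233 = 0.252416
  stratum 2: (1150/4350)²·32.4²/242 = 0.303174
  stratum 3: (2000/4350)²·32.2²/442 = 0.495874
V̂(ȳ_st) = 1.05146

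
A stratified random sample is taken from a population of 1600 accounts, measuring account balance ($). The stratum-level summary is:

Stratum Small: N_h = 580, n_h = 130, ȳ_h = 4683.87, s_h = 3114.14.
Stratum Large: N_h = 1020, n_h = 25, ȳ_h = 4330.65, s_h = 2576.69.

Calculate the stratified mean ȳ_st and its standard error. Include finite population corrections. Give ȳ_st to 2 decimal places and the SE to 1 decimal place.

ȳ_st ≈ 4458.69, SE ≈ 336.0

ȳ_st = Σ W_h ȳ_h = (580·4683.87 + 1020·4330.65)/1600 = 4458.69225
V̂(ȳ_st) = Σ W_h² (1 − n_h/N_h) s_h²/n_h, with W_h = N_h/N and N = 1600:
  stratum Small: (580/1600)²·(1 − 130/580)·3114.14²/130 = 7605.6
  stratum Large: (1020/1600)²·(1 − 25/1020)·2576.69²/25 = 105285
V̂(ȳ_st) = 112891
SE(ȳ_st) = √112891 = 335.992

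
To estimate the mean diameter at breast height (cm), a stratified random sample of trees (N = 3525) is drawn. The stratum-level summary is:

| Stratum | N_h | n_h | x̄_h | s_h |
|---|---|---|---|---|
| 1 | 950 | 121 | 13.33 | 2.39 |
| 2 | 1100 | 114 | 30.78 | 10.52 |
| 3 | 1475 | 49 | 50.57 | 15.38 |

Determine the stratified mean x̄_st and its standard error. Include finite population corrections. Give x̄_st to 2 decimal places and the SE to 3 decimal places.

x̄_st = Σ W_h x̄_h = (950·13.33 + 1100·30.78 + 1475·50.57)/3525 = 34.35809
V̂(x̄_st) = Σ W_h² (1 − n_h/N_h) s_h²/n_h, with W_h = N_h/N and N = 3525:
  stratum 1: (950/3525)²·(1 − 121/950)·2.39²/121 = 0.00299206
  stratum 2: (1100/3525)²·(1 − 114/1100)·10.52²/114 = 0.084738
  stratum 3: (1475/3525)²·(1 − 49/1475)·15.38²/49 = 0.817165
V̂(x̄_st) = 0.904895
SE(x̄_st) = √0.904895 = 0.95126

x̄_st ≈ 34.36, SE ≈ 0.951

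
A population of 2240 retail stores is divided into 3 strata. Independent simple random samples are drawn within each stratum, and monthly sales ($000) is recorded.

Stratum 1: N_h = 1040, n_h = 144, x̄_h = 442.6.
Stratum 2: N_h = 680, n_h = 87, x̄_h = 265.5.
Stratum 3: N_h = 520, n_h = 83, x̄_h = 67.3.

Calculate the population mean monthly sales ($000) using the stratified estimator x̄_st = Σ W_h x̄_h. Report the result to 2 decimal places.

N = Σ N_h = 2240. Stratum weights W_h = N_h/N.
x̄_st = (1040·442.6 + 680·265.5 + 520·67.3) / 2240 = 301.7143

x̄_st ≈ 301.71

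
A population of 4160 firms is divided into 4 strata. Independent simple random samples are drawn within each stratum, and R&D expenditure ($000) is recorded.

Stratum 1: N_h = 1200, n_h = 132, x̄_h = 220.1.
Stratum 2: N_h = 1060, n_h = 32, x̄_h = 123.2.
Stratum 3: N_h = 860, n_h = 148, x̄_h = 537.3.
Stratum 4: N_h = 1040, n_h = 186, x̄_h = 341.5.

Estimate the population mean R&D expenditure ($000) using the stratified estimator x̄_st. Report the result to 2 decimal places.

N = Σ N_h = 4160. Stratum weights W_h = N_h/N.
x̄_st = (1200·220.1 + 1060·123.2 + 860·537.3 + 1040·341.5) / 4160 = 291.3341

x̄_st ≈ 291.33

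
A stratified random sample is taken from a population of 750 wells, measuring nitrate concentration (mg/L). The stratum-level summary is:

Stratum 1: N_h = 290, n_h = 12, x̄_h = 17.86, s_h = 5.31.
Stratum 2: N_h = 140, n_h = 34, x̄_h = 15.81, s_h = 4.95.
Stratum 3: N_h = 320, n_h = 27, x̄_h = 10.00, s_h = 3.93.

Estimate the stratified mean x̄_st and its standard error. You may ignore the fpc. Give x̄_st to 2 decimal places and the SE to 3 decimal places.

x̄_st = Σ W_h x̄_h = (290·17.86 + 140·15.81 + 320·10.00)/750 = 14.12373
V̂(x̄_st) = Σ W_h² s_h²/n_h, with W_h = N_h/N and N = 750:
  stratum 1: (290/750)²·5.31²/12 = 0.351303
  stratum 2: (140/750)²·4.95²/34 = 0.0251111
  stratum 3: (320/750)²·3.93²/27 = 0.104135
V̂(x̄_st) = 0.480549
SE(x̄_st) = √0.480549 = 0.693216

x̄_st ≈ 14.12, SE ≈ 0.693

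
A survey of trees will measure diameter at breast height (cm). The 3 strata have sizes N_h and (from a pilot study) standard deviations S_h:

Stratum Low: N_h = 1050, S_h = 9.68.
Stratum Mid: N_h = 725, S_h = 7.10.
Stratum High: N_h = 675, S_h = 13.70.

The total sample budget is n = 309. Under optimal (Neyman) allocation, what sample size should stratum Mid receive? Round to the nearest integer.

65

Neyman allocation: n_h = n · N_h S_h / Σ N_i S_i, with n = 309.
  stratum Low: N_h·S_h = 1050·9.68 = 10164.00
  stratum Mid: N_h·S_h = 725·7.10 = 5147.50
  stratum High: N_h·S_h = 675·13.70 = 9247.50
Σ N_h S_h = 24559.00
n for stratum Mid = 309·5147.50/24559.00 = 64.766 → 65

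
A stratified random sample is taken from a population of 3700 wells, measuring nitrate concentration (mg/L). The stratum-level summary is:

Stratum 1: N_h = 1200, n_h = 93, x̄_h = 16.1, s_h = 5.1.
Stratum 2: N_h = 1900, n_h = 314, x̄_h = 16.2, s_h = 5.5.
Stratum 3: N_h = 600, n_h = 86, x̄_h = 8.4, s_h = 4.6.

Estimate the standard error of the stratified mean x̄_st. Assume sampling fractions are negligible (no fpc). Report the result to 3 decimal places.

V̂(x̄_st) = Σ W_h² s_h²/n_h, with W_h = N_h/N and N = 3700:
  stratum 1: (1200/3700)²·5.1²/93 = 0.0294182
  stratum 2: (1900/3700)²·5.5²/314 = 0.0254038
  stratum 3: (600/3700)²·4.6²/86 = 0.00647018
V̂(x̄_st) = 0.0612922
SE(x̄_st) = √0.0612922 = 0.247573

SE(x̄_st) ≈ 0.248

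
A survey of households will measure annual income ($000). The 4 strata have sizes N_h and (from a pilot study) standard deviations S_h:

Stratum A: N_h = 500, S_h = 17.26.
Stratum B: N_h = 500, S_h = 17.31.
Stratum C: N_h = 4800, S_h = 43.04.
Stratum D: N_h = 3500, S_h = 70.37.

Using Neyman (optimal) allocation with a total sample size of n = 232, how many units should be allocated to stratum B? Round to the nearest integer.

4

Neyman allocation: n_h = n · N_h S_h / Σ N_i S_i, with n = 232.
  stratum A: N_h·S_h = 500·17.26 = 8630.00
  stratum B: N_h·S_h = 500·17.31 = 8655.00
  stratum C: N_h·S_h = 4800·43.04 = 206592.00
  stratum D: N_h·S_h = 3500·70.37 = 246295.00
Σ N_h S_h = 470172.00
n for stratum B = 232·8655.00/470172.00 = 4.271 → 4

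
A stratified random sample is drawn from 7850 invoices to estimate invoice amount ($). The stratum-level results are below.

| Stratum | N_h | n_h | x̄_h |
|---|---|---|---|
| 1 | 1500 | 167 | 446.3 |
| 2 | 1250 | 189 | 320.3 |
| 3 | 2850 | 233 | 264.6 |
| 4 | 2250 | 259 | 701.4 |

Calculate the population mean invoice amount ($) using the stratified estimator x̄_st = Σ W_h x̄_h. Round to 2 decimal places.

N = Σ N_h = 7850. Stratum weights W_h = N_h/N.
x̄_st = (1500·446.3 + 1250·320.3 + 2850·264.6 + 2250·701.4) / 7850 = 433.3866

x̄_st ≈ 433.39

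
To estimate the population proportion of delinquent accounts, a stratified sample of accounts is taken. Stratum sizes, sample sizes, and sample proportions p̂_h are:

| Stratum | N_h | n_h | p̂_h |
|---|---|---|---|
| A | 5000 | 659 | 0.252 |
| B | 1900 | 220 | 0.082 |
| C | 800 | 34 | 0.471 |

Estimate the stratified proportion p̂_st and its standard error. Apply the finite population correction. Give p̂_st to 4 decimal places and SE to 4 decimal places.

N = 7700; stratum weights W_h = N_h/N.
p̂_st = Σ W_h p̂_h = (5000·0.252 + 1900·0.082 + 800·0.471)/7700 = 0.23281
V̂(p̂_st) = Σ W_h² (1 − n_h/N_h) p̂_h(1−p̂_h)/(n_h−1):
  stratum A: (5000/7700)²·(1 − 659/5000)·0.252·0.748/658 = 0.000104871
  stratum B: (1900/7700)²·(1 − 220/1900)·0.082·0.918/219 = 1.85052e-05
  stratum C: (800/7700)²·(1 − 34/800)·0.471·0.529/33 = 7.80369e-05
V̂(p̂_st) = 0.000201413; SE = √V̂ = 0.014192

p̂_st ≈ 0.2328, SE ≈ 0.0142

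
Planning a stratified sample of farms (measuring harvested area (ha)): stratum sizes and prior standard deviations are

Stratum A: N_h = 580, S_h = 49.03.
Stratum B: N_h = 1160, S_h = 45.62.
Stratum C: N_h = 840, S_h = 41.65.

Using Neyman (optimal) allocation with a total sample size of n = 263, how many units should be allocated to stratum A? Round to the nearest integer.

Neyman allocation: n_h = n · N_h S_h / Σ N_i S_i, with n = 263.
  stratum A: N_h·S_h = 580·49.03 = 28437.40
  stratum B: N_h·S_h = 1160·45.62 = 52919.20
  stratum C: N_h·S_h = 840·41.65 = 34986.00
Σ N_h S_h = 116342.60
n for stratum A = 263·28437.40/116342.60 = 64.285 → 64

64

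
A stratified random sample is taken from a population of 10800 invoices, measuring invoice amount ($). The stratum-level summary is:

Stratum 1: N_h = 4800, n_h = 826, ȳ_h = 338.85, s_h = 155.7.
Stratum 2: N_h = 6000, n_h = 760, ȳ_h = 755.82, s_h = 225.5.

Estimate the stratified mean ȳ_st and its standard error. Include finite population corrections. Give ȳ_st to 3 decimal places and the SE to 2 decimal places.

ȳ_st = Σ W_h ȳ_h = (4800·338.85 + 6000·755.82)/10800 = 570.50000
V̂(ȳ_st) = Σ W_h² (1 − n_h/N_h) s_h²/n_h, with W_h = N_h/N and N = 10800:
  stratum 1: (4800/10800)²·(1 − 826/4800)·155.7²/826 = 4.79975
  stratum 2: (6000/10800)²·(1 − 760/6000)·225.5²/760 = 18.0349
V̂(ȳ_st) = 22.8347
SE(ȳ_st) = √22.8347 = 4.77857

ȳ_st ≈ 570.500, SE ≈ 4.78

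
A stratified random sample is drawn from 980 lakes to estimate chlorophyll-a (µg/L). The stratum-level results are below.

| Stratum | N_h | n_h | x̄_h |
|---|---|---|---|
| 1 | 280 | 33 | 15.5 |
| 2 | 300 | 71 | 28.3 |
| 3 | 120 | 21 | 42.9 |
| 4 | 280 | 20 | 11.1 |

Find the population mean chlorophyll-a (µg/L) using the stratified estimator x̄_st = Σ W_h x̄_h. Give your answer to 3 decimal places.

x̄_st ≈ 21.516

N = Σ N_h = 980. Stratum weights W_h = N_h/N.
x̄_st = (280·15.5 + 300·28.3 + 120·42.9 + 280·11.1) / 980 = 21.51633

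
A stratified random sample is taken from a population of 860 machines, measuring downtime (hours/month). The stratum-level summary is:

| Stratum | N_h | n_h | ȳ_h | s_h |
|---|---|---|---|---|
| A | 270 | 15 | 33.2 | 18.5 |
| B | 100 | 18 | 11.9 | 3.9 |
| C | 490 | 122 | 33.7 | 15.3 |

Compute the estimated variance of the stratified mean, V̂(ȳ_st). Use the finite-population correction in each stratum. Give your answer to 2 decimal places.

V̂(ȳ_st) ≈ 2.60

V̂(ȳ_st) = Σ W_h² (1 − n_h/N_h) s_h²/n_h, with W_h = N_h/N and N = 860:
  stratum A: (270/860)²·(1 − 15/270)·18.5²/15 = 2.12402
  stratum B: (100/860)²·(1 − 18/100)·3.9²/18 = 0.00936858
  stratum C: (490/860)²·(1 − 122/490)·15.3²/122 = 0.467811
V̂(ȳ_st) = 2.6012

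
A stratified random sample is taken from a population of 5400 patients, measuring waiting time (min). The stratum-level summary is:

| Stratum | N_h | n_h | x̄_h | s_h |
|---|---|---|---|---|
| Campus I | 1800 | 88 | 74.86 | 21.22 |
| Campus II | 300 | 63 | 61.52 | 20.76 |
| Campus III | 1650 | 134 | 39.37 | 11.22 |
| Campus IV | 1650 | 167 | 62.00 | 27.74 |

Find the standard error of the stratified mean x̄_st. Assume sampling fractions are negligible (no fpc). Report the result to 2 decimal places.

SE(x̄_st) ≈ 1.05

V̂(x̄_st) = Σ W_h² s_h²/n_h, with W_h = N_h/N and N = 5400:
  stratum Campus I: (1800/5400)²·21.22²/88 = 0.568546
  stratum Campus II: (300/5400)²·20.76²/63 = 0.0211139
  stratum Campus III: (1650/5400)²·11.22²/134 = 0.0877125
  stratum Campus IV: (1650/5400)²·27.74²/167 = 0.430206
V̂(x̄_st) = 1.10758
SE(x̄_st) = √1.10758 = 1.05242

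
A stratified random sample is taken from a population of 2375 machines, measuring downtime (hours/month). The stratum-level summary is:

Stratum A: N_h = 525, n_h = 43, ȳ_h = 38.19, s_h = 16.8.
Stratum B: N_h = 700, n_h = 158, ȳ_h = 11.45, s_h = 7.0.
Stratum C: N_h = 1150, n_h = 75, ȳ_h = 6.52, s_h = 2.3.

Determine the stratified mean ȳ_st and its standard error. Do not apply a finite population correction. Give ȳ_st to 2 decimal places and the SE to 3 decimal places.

ȳ_st = Σ W_h ȳ_h = (525·38.19 + 700·11.45 + 1150·6.52)/2375 = 14.97379
V̂(ȳ_st) = Σ W_h² s_h²/n_h, with W_h = N_h/N and N = 2375:
  stratum A: (525/2375)²·16.8²/43 = 0.320731
  stratum B: (700/2375)²·7.0²/158 = 0.0269406
  stratum C: (1150/2375)²·2.3²/75 = 0.0165372
V̂(ȳ_st) = 0.364209
SE(ȳ_st) = √0.364209 = 0.603498

ȳ_st ≈ 14.97, SE ≈ 0.603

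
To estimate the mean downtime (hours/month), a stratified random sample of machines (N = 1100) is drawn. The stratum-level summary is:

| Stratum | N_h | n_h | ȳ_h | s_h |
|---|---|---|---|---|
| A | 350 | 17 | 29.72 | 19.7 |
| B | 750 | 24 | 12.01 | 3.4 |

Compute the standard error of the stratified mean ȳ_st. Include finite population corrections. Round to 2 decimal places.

SE(ȳ_st) ≈ 1.55

V̂(ȳ_st) = Σ W_h² (1 − n_h/N_h) s_h²/n_h, with W_h = N_h/N and N = 1100:
  stratum A: (350/1100)²·(1 − 17/350)·19.7²/17 = 2.19893
  stratum B: (750/1100)²·(1 − 24/750)·3.4²/24 = 0.21675
V̂(ȳ_st) = 2.41568
SE(ȳ_st) = √2.41568 = 1.55424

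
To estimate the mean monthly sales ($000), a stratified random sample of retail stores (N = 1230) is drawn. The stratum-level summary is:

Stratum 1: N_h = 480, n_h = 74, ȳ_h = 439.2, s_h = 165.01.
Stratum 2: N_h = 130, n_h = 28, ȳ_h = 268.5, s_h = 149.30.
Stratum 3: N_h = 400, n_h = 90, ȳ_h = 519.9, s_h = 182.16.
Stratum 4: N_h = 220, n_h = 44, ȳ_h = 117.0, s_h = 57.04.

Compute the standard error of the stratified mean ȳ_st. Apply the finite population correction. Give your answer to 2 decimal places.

V̂(ȳ_st) = Σ W_h² (1 − n_h/N_h) s_h²/n_h, with W_h = N_h/N and N = 1230:
  stratum 1: (480/1230)²·(1 − 74/480)·165.01²/74 = 47.3965
  stratum 2: (130/1230)²·(1 − 28/130)·149.30²/28 = 6.97742
  stratum 3: (400/1230)²·(1 − 90/400)·182.16²/90 = 30.2186
  stratum 4: (220/1230)²·(1 − 44/220)·57.04²/44 = 1.89248
V̂(ȳ_st) = 86.485
SE(ȳ_st) = √86.485 = 9.29973

SE(ȳ_st) ≈ 9.30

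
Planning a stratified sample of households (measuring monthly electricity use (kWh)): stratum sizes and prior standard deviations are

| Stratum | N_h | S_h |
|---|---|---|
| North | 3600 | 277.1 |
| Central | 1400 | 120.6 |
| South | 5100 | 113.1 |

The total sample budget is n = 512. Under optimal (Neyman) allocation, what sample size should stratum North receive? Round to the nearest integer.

Neyman allocation: n_h = n · N_h S_h / Σ N_i S_i, with n = 512.
  stratum North: N_h·S_h = 3600·277.1 = 997560.00
  stratum Central: N_h·S_h = 1400·120.6 = 168840.00
  stratum South: N_h·S_h = 5100·113.1 = 576810.00
Σ N_h S_h = 1743210.00
n for stratum North = 512·997560.00/1743210.00 = 292.994 → 293

293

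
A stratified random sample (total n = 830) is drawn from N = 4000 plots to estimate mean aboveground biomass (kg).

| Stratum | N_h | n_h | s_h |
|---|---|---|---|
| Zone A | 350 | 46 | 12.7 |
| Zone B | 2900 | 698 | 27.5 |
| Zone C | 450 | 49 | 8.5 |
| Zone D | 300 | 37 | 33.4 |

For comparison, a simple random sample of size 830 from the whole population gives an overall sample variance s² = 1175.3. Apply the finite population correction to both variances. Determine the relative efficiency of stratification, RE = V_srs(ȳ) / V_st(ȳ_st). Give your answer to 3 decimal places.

RE ≈ 1.807

V̂(ȳ_st) = Σ W_h² (1 − n_h/N_h) s_h²/n_h, with W_h = N_h/N and N = 4000:
  stratum Zone A: (350/4000)²·(1 − 46/350)·12.7²/46 = 0.0233169
  stratum Zone B: (2900/4000)²·(1 − 698/2900)·27.5²/698 = 0.43242
  stratum Zone C: (450/4000)²·(1 − 49/450)·8.5²/49 = 0.0166295
  stratum Zone D: (300/4000)²·(1 − 37/300)·33.4²/37 = 0.148679
V_st = 0.621044
V_srs = (1 − 830/4000)·1175.3/830 = 1.1222
Relative efficiency = V_srs / V_st = 1.1222/0.621044 = 1.8070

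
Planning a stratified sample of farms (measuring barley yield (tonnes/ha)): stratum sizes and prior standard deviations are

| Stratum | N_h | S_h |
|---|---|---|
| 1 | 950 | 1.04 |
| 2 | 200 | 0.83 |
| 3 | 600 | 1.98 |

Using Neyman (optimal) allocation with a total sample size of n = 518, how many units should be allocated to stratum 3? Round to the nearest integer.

Neyman allocation: n_h = n · N_h S_h / Σ N_i S_i, with n = 518.
  stratum 1: N_h·S_h = 950·1.04 = 988.00
  stratum 2: N_h·S_h = 200·0.83 = 166.00
  stratum 3: N_h·S_h = 600·1.98 = 1188.00
Σ N_h S_h = 2342.00
n for stratum 3 = 518·1188.00/2342.00 = 262.760 → 263

263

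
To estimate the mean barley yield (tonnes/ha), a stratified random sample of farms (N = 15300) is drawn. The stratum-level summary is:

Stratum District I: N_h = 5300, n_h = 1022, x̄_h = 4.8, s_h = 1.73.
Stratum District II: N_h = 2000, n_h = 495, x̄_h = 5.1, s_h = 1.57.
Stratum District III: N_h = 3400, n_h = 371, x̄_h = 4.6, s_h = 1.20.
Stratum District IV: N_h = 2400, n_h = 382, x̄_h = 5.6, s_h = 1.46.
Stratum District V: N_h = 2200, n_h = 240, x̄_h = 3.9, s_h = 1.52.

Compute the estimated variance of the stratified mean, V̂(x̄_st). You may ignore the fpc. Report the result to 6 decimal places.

V̂(x̄_st) ≈ 0.000965

V̂(x̄_st) = Σ W_h² s_h²/n_h, with W_h = N_h/N and N = 15300:
  stratum District I: (5300/15300)²·1.73²/1022 = 0.000351407
  stratum District II: (2000/15300)²·1.57²/495 = 8.50886e-05
  stratum District III: (3400/15300)²·1.20²/371 = 0.000191674
  stratum District IV: (2400/15300)²·1.46²/382 = 0.000137304
  stratum District V: (2200/15300)²·1.52²/240 = 0.000199039
V̂(x̄_st) = 0.000964512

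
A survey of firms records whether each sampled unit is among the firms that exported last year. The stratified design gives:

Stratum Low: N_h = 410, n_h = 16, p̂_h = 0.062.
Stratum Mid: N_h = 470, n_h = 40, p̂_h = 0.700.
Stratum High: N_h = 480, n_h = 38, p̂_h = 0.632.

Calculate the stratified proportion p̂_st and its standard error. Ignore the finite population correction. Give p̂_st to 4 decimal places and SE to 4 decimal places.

p̂_st ≈ 0.4837, SE ≈ 0.0422

N = 1360; stratum weights W_h = N_h/N.
p̂_st = Σ W_h p̂_h = (410·0.062 + 470·0.700 + 480·0.632)/1360 = 0.48366
V̂(p̂_st) = Σ W_h² p̂_h(1−p̂_h)/(n_h−1):
  stratum Low: (410/1360)²·0.062·0.938/15 = 0.000352365
  stratum Mid: (470/1360)²·0.700·0.300/39 = 0.000643091
  stratum High: (480/1360)²·0.632·0.368/37 = 0.000783011
V̂(p̂_st) = 0.00177847; SE = √V̂ = 0.0421719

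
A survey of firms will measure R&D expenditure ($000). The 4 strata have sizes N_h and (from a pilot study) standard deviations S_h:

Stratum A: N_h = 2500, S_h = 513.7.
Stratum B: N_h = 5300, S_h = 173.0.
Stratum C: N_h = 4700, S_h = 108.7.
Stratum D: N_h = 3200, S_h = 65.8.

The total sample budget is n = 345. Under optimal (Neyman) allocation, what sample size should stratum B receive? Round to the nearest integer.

Neyman allocation: n_h = n · N_h S_h / Σ N_i S_i, with n = 345.
  stratum A: N_h·S_h = 2500·513.7 = 1284250.00
  stratum B: N_h·S_h = 5300·173.0 = 916900.00
  stratum C: N_h·S_h = 4700·108.7 = 510890.00
  stratum D: N_h·S_h = 3200·65.8 = 210560.00
Σ N_h S_h = 2922600.00
n for stratum B = 345·916900.00/2922600.00 = 108.236 → 108

108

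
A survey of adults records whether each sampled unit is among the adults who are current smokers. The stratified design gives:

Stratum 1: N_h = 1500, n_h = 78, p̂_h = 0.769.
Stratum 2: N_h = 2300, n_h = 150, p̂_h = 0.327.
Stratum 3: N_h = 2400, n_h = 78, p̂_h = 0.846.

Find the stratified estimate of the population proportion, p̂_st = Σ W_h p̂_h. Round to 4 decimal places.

N = 6200; stratum weights W_h = N_h/N.
p̂_st = Σ W_h p̂_h = (1500·0.769 + 2300·0.327 + 2400·0.846)/6200 = 0.63484

p̂_st ≈ 0.6348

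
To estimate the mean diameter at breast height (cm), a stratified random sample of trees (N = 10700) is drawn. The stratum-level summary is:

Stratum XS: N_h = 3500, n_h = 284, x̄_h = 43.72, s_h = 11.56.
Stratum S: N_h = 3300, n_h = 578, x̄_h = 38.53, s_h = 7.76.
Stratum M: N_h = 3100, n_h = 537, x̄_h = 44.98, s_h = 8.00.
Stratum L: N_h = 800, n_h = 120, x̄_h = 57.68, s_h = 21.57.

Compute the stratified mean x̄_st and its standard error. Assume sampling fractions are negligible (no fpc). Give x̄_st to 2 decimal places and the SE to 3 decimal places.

x̄_st ≈ 43.53, SE ≈ 0.303

x̄_st = Σ W_h x̄_h = (3500·43.72 + 3300·38.53 + 3100·44.98 + 800·57.68)/10700 = 43.52813
V̂(x̄_st) = Σ W_h² s_h²/n_h, with W_h = N_h/N and N = 10700:
  stratum XS: (3500/10700)²·11.56²/284 = 0.0503461
  stratum S: (3300/10700)²·7.76²/578 = 0.0099096
  stratum M: (3100/10700)²·8.00²/537 = 0.0100037
  stratum L: (800/10700)²·21.57²/120 = 0.0216736
V̂(x̄_st) = 0.091933
SE(x̄_st) = √0.091933 = 0.303205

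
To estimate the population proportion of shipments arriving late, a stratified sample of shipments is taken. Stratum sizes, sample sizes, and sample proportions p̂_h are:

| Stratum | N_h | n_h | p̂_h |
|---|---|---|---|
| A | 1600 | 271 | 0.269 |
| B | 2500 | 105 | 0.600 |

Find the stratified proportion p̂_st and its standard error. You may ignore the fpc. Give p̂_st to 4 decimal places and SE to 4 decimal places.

N = 4100; stratum weights W_h = N_h/N.
p̂_st = Σ W_h p̂_h = (1600·0.269 + 2500·0.600)/4100 = 0.47083
V̂(p̂_st) = Σ W_h² p̂_h(1−p̂_h)/(n_h−1):
  stratum A: (1600/4100)²·0.269·0.731/270 = 0.000110912
  stratum B: (2500/4100)²·0.600·0.400/104 = 0.000858006
V̂(p̂_st) = 0.000968918; SE = √V̂ = 0.0311274

p̂_st ≈ 0.4708, SE ≈ 0.0311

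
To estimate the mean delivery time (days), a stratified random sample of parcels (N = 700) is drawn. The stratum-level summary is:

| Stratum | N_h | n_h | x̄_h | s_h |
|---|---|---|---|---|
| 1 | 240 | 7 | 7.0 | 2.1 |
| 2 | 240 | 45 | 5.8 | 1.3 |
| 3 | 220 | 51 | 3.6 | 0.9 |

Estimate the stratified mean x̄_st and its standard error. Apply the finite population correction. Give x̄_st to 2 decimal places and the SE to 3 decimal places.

x̄_st = Σ W_h x̄_h = (240·7.0 + 240·5.8 + 220·3.6)/700 = 5.52000
V̂(x̄_st) = Σ W_h² (1 − n_h/N_h) s_h²/n_h, with W_h = N_h/N and N = 700:
  stratum 1: (240/700)²·(1 − 7/240)·2.1²/7 = 0.0718971
  stratum 2: (240/700)²·(1 − 45/240)·1.3²/45 = 0.00358694
  stratum 3: (220/700)²·(1 − 51/220)·0.9²/51 = 0.00120511
V̂(x̄_st) = 0.0766892
SE(x̄_st) = √0.0766892 = 0.276928

x̄_st ≈ 5.52, SE ≈ 0.277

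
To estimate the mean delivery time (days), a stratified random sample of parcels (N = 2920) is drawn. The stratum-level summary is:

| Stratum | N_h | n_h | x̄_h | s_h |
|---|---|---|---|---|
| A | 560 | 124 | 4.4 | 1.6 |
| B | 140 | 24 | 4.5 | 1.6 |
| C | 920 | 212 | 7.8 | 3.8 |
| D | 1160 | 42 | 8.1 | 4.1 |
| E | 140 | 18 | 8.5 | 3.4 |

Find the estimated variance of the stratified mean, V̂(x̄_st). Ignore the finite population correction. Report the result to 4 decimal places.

V̂(x̄_st) ≈ 0.0724

V̂(x̄_st) = Σ W_h² s_h²/n_h, with W_h = N_h/N and N = 2920:
  stratum A: (560/2920)²·1.6²/124 = 0.000759327
  stratum B: (140/2920)²·1.6²/24 = 0.000245199
  stratum C: (920/2920)²·3.8²/212 = 0.00676147
  stratum D: (1160/2920)²·4.1²/42 = 0.0631639
  stratum E: (140/2920)²·3.4²/18 = 0.0014763
V̂(x̄_st) = 0.0724062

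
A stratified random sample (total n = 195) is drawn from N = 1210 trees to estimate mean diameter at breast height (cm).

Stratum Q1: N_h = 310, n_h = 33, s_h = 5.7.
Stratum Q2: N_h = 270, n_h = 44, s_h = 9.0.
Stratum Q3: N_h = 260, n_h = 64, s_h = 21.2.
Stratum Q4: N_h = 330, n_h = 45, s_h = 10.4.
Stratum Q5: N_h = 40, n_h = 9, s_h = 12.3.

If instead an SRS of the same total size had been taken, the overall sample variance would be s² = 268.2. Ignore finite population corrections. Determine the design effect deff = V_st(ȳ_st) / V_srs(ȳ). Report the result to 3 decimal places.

deff ≈ 0.493

V̂(ȳ_st) = Σ W_h² s_h²/n_h, with W_h = N_h/N and N = 1210:
  stratum Q1: (310/1210)²·5.7²/33 = 0.0646232
  stratum Q2: (270/1210)²·9.0²/44 = 0.091662
  stratum Q3: (260/1210)²·21.2²/64 = 0.324241
  stratum Q4: (330/1210)²·10.4²/45 = 0.178777
  stratum Q5: (40/1210)²·12.3²/9 = 0.0183703
V_st = 0.677673
V_srs = s²/n = 268.2/195 = 1.37538
deff = V_st / V_srs = 0.677673/1.37538 = 0.4927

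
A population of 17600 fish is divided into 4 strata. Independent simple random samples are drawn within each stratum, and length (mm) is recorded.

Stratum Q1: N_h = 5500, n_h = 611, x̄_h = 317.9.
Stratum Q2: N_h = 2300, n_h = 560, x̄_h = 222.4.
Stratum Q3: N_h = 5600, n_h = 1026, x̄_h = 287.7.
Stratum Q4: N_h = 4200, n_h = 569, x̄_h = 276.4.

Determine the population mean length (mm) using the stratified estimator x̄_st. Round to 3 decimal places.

N = Σ N_h = 17600. Stratum weights W_h = N_h/N.
x̄_st = (5500·317.9 + 2300·222.4 + 5600·287.7 + 4200·276.4) / 17600 = 285.90739

x̄_st ≈ 285.907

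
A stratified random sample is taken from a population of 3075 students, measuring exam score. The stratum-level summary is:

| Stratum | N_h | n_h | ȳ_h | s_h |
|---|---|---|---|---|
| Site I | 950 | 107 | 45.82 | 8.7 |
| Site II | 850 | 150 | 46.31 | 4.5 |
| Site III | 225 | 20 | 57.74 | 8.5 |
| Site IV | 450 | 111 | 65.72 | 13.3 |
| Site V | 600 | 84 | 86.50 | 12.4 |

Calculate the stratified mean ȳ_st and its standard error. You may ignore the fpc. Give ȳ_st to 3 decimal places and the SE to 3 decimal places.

ȳ_st = Σ W_h ȳ_h = (950·45.82 + 850·46.31 + 225·57.74 + 450·65.72 + 600·86.50)/3075 = 57.67740
V̂(ȳ_st) = Σ W_h² s_h²/n_h, with W_h = N_h/N and N = 3075:
  stratum Site I: (950/3075)²·8.7²/107 = 0.0675168
  stratum Site II: (850/3075)²·4.5²/150 = 0.0103153
  stratum Site III: (225/3075)²·8.5²/20 = 0.0193412
  stratum Site IV: (450/3075)²·13.3²/111 = 0.0341283
  stratum Site V: (600/3075)²·12.4²/84 = 0.0696909
V̂(ȳ_st) = 0.200993
SE(ȳ_st) = √0.200993 = 0.448322

ȳ_st ≈ 57.677, SE ≈ 0.448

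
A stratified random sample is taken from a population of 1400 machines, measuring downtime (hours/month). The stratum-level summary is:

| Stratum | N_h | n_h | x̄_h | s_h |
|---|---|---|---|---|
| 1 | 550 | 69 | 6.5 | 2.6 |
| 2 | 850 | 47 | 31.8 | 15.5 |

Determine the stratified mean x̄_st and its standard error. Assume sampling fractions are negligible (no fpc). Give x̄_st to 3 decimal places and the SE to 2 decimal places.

x̄_st = Σ W_h x̄_h = (550·6.5 + 850·31.8)/1400 = 21.86071
V̂(x̄_st) = Σ W_h² s_h²/n_h, with W_h = N_h/N and N = 1400:
  stratum 1: (550/1400)²·2.6²/69 = 0.0151205
  stratum 2: (850/1400)²·15.5²/47 = 1.88429
V̂(x̄_st) = 1.89941
SE(x̄_st) = √1.89941 = 1.37819

x̄_st ≈ 21.861, SE ≈ 1.38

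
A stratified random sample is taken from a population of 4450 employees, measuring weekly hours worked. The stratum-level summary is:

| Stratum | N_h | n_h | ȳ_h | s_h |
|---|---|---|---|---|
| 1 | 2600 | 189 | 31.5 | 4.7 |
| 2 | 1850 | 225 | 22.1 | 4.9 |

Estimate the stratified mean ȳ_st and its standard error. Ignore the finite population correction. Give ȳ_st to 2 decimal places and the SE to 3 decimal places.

ȳ_st ≈ 27.59, SE ≈ 0.242

ȳ_st = Σ W_h ȳ_h = (2600·31.5 + 1850·22.1)/4450 = 27.59213
V̂(ȳ_st) = Σ W_h² s_h²/n_h, with W_h = N_h/N and N = 4450:
  stratum 1: (2600/4450)²·4.7²/189 = 0.0398989
  stratum 2: (1850/4450)²·4.9²/225 = 0.0184431
V̂(ȳ_st) = 0.0583419
SE(ȳ_st) = √0.0583419 = 0.241541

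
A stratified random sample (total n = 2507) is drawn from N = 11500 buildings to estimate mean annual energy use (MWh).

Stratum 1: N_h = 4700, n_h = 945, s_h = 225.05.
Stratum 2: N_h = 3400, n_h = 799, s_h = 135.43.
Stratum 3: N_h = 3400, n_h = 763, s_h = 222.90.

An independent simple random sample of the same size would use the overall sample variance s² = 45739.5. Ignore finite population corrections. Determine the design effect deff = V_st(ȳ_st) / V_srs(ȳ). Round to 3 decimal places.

V̂(ȳ_st) = Σ W_h² s_h²/n_h, with W_h = N_h/N and N = 11500:
  stratum 1: (4700/11500)²·225.05²/945 = 8.95213
  stratum 2: (3400/11500)²·135.43²/799 = 2.00653
  stratum 3: (3400/11500)²·222.90²/763 = 5.69191
V_st = 16.6506
V_srs = s²/n = 45739.5/2507 = 18.2447
deff = V_st / V_srs = 16.6506/18.2447 = 0.9126

deff ≈ 0.913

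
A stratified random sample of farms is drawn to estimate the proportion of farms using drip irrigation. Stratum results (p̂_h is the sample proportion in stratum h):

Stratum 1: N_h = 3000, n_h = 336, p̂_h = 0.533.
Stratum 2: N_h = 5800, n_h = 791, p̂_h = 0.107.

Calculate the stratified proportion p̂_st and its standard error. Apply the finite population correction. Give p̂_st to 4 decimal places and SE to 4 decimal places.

p̂_st ≈ 0.2522, SE ≈ 0.0110

N = 8800; stratum weights W_h = N_h/N.
p̂_st = Σ W_h p̂_h = (3000·0.533 + 5800·0.107)/8800 = 0.25223
V̂(p̂_st) = Σ W_h² (1 − n_h/N_h) p̂_h(1−p̂_h)/(n_h−1):
  stratum 1: (3000/8800)²·(1 − 336/3000)·0.533·0.467/335 = 7.66813e-05
  stratum 2: (5800/8800)²·(1 − 791/5800)·0.107·0.893/790 = 4.53755e-05
V̂(p̂_st) = 0.000122057; SE = √V̂ = 0.0110479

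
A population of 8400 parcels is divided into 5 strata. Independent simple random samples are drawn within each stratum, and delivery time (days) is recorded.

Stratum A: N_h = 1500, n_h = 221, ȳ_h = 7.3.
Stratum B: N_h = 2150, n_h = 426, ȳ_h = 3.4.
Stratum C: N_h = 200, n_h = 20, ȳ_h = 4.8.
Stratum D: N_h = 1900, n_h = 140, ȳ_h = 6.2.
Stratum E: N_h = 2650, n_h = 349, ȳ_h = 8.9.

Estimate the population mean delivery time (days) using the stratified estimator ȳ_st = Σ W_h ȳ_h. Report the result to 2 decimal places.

ȳ_st ≈ 6.50

N = Σ N_h = 8400. Stratum weights W_h = N_h/N.
ȳ_st = (1500·7.3 + 2150·3.4 + 200·4.8 + 1900·6.2 + 2650·8.9) / 8400 = 6.4982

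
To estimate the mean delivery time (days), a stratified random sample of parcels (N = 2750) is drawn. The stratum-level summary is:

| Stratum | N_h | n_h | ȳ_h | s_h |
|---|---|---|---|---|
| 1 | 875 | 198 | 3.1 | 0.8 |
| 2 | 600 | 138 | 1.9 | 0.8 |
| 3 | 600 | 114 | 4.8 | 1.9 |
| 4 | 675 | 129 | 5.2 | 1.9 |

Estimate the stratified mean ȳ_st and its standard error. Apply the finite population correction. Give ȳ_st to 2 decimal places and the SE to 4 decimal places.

ȳ_st = Σ W_h ȳ_h = (875·3.1 + 600·1.9 + 600·4.8 + 675·5.2)/2750 = 3.72455
V̂(ȳ_st) = Σ W_h² (1 − n_h/N_h) s_h²/n_h, with W_h = N_h/N and N = 2750:
  stratum 1: (875/2750)²·(1 − 198/875)·0.8²/198 = 0.00025319
  stratum 2: (600/2750)²·(1 − 138/600)·0.8²/138 = 0.000169992
  stratum 3: (600/2750)²·(1 − 114/600)·1.9²/114 = 0.00122102
  stratum 4: (675/2750)²·(1 − 129/675)·1.9²/129 = 0.00136379
V̂(ȳ_st) = 0.003008
SE(ȳ_st) = √0.003008 = 0.0548452

ȳ_st ≈ 3.72, SE ≈ 0.0548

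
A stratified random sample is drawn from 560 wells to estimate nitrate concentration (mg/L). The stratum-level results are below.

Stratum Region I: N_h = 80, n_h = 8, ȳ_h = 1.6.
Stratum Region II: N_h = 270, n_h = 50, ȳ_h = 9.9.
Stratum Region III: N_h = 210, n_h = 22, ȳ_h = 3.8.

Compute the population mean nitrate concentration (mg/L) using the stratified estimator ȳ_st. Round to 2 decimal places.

ȳ_st ≈ 6.43

N = Σ N_h = 560. Stratum weights W_h = N_h/N.
ȳ_st = (80·1.6 + 270·9.9 + 210·3.8) / 560 = 6.4268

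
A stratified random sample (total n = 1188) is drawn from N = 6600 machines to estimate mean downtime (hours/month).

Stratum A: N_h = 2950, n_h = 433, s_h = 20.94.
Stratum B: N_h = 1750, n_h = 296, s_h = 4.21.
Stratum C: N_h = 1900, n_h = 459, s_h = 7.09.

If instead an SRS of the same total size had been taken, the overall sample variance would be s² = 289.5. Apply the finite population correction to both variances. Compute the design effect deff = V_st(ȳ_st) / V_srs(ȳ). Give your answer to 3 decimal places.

V̂(ȳ_st) = Σ W_h² (1 − n_h/N_h) s_h²/n_h, with W_h = N_h/N and N = 6600:
  stratum A: (2950/6600)²·(1 − 433/2950)·20.94²/433 = 0.172617
  stratum B: (1750/6600)²·(1 − 296/1750)·4.21²/296 = 0.00349774
  stratum C: (1900/6600)²·(1 − 459/1900)·7.09²/459 = 0.0068835
V_st = 0.182998
V_srs = (1 − 1188/6600)·289.5/1188 = 0.199823
deff = V_st / V_srs = 0.182998/0.199823 = 0.9158

deff ≈ 0.916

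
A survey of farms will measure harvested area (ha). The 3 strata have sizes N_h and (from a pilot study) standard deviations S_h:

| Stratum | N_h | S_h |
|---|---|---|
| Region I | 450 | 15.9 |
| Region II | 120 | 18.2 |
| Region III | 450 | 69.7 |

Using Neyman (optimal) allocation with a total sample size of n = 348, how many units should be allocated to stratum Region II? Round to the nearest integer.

19

Neyman allocation: n_h = n · N_h S_h / Σ N_i S_i, with n = 348.
  stratum Region I: N_h·S_h = 450·15.9 = 7155.00
  stratum Region II: N_h·S_h = 120·18.2 = 2184.00
  stratum Region III: N_h·S_h = 450·69.7 = 31365.00
Σ N_h S_h = 40704.00
n for stratum Region II = 348·2184.00/40704.00 = 18.672 → 19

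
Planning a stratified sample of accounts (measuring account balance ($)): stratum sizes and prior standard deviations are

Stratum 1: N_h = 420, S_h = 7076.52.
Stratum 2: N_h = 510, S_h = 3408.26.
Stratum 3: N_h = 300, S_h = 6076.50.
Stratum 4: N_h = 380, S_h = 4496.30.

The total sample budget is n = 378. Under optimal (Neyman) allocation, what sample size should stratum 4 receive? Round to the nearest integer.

78

Neyman allocation: n_h = n · N_h S_h / Σ N_i S_i, with n = 378.
  stratum 1: N_h·S_h = 420·7076.52 = 2972138.40
  stratum 2: N_h·S_h = 510·3408.26 = 1738212.60
  stratum 3: N_h·S_h = 300·6076.50 = 1822950.00
  stratum 4: N_h·S_h = 380·4496.30 = 1708594.00
Σ N_h S_h = 8241895.00
n for stratum 4 = 378·1708594.00/8241895.00 = 78.362 → 78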